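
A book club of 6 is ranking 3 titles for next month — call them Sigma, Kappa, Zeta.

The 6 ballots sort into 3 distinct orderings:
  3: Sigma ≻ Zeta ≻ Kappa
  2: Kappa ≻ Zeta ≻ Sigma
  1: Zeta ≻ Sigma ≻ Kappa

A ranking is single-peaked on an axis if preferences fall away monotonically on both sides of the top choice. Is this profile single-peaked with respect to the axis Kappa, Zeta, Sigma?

yes

Axis positions: Kappa=1, Zeta=2, Sigma=3.
Bloc 1 (peak Sigma at position 3): ranking walks positions 3-2-1, expanding outward from the peak — single-peaked.
Bloc 2 (peak Kappa at position 1): ranking walks positions 1-2-3, expanding outward from the peak — single-peaked.
Bloc 3 (peak Zeta at position 2): ranking walks positions 2-3-1, expanding outward from the peak — single-peaked.
Every ranking is single-peaked on this axis.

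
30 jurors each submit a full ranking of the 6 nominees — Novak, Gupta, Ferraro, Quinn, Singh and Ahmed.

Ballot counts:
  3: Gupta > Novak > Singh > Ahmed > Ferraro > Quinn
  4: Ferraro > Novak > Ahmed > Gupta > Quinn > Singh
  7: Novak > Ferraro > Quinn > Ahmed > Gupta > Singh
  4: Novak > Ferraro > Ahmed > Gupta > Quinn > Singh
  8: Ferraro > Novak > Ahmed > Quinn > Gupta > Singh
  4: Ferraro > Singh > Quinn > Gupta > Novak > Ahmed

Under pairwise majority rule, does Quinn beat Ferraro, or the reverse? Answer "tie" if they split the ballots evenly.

No ballot ranks Quinn above Ferraro: 0.
Ballots ranking Ferraro above Quinn: 30 − 0 = 30.
Ferraro wins the head-to-head 30–0.

Ferraro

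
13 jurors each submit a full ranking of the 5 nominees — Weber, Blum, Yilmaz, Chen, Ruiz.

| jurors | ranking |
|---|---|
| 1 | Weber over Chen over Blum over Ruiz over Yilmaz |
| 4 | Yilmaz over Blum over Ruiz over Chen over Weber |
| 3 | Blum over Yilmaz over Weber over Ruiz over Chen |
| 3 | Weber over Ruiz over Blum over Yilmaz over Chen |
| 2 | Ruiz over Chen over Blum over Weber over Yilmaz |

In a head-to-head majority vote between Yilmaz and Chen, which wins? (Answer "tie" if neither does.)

Yilmaz

Ballots ranking Yilmaz above Chen: 4 + 3 + 3 = 10.
Ballots ranking Chen above Yilmaz: 13 − 10 = 3.
Yilmaz wins the head-to-head 10–3.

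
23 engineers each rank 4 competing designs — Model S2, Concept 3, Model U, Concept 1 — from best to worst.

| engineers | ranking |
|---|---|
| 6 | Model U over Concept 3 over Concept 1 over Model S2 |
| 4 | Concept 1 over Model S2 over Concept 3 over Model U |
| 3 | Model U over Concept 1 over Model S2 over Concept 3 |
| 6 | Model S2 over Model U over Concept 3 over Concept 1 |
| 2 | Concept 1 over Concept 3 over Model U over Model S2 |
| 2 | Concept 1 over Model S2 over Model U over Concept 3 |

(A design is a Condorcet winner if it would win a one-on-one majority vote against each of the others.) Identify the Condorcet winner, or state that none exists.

Head-to-head results (23 engineers):
Model S2 vs Concept 3: 4+3+6+2 = 15 for Model S2, 8 for Concept 3 — Model S2 by 15–8.
Model S2 vs Model U: 12 to 11, Model S2.
Model S2 vs Concept 1: Model S2 preferred on 6 ballots; Concept 1 wins 17–6.
Concept 3 vs Model U: Concept 3 preferred on 4+2 = 6 ballots; Model U wins 17–6.
Concept 3 vs Concept 1: 6+6 = 12 for Concept 3, 11 for Concept 1 — Concept 3 by 12–11.
Model U vs Concept 1: Model U preferred on 6+3+6 = 15 ballots; Model U wins 15–8.
Every design loses at least once (Model S2 loses to Concept 1; Concept 3 loses to Model S2; Model U loses to Model S2; Concept 1 loses to Concept 3). The majority relation contains the cycle Model S2 beats Concept 3 beats Concept 1 beats Model S2, so there is no Condorcet winner.

none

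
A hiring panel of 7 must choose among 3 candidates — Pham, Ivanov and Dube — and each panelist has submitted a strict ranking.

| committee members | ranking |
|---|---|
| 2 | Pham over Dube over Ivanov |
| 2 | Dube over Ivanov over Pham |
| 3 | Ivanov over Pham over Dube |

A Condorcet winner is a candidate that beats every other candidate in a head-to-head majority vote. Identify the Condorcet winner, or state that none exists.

Pairwise majorities:
Pham vs Ivanov: 2 to 5, Ivanov.
Pham–Dube: Pham 5–2.
Ivanov vs Dube: 3 for Ivanov, 4 for Dube — Dube by 4–3.
Every candidate loses at least once (Pham loses to Ivanov; Ivanov loses to Dube; Dube loses to Pham). The majority relation contains the cycle Pham > Dube > Ivanov > Pham, so there is no Condorcet winner.

none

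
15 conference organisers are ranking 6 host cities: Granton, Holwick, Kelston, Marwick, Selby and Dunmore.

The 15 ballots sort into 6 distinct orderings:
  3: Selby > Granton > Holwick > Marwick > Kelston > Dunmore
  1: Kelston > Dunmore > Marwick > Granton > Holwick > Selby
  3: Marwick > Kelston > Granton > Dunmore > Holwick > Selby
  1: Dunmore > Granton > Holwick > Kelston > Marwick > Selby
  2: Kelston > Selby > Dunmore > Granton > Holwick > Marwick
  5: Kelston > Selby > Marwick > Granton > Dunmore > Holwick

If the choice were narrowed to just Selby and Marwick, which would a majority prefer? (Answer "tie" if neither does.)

Selby

Ballots ranking Selby above Marwick: 3 + 2 + 5 = 10.
Ballots ranking Marwick above Selby: 15 − 10 = 5.
Selby wins the head-to-head 10–5.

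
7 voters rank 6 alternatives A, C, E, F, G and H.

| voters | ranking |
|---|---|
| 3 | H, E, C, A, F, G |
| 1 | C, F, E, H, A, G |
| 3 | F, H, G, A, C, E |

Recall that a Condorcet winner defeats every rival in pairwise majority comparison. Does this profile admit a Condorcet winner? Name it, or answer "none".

none

Pairwise majorities:
A vs C: C wins 4–3.
A vs E: E, 4–3.
A vs F: F wins 4–3.
A–G: A 4–3.
A vs H: H, 7–0.
C vs E: C wins 4–3.
C–F: C 4–3.
C vs G: C, 4–3.
C vs H: H, 6–1.
E vs F: F wins 4–3.
E vs G: E, 4–3.
E–H: H 6–1.
F vs G: F, 7–0.
F vs H: F, 4–3.
G vs H: H wins 7–0.
No alternative is unbeaten: A loses to C; C loses to H; E loses to C; F loses to C; G loses to A; H loses to F. In particular C > F > H > C is a majority cycle — no Condorcet winner exists.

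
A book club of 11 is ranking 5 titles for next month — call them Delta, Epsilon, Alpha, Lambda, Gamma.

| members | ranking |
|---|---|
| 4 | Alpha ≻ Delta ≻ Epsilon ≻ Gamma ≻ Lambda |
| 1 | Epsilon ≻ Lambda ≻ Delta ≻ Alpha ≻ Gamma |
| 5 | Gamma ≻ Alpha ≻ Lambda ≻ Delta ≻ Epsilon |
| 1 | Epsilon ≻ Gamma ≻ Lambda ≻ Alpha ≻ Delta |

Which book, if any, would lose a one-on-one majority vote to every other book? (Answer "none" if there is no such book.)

none

Pairwise majorities:
Delta vs Epsilon: Delta is ranked higher on 4+5 = 9 ballots, Epsilon on 2. Delta wins 9–2.
Delta vs Alpha: Delta preferred on 1 ballot; Alpha wins 10–1.
Delta vs Lambda: 4 for Delta, 7 for Lambda — Lambda by 7–4.
Delta vs Gamma: 4+1 = 5 for Delta, 6 for Gamma — Gamma by 6–5.
Epsilon vs Alpha: 1+1 = 2 for Epsilon, 9 for Alpha — Alpha by 9–2.
Epsilon vs Lambda: Epsilon preferred on 4+1+1 = 6 ballots; Epsilon wins 6–5.
Epsilon vs Gamma: 6 to 5, Epsilon.
Alpha–Lambda: Alpha 9–2.
Alpha vs Gamma: 4+1 = 5 for Alpha, 6 for Gamma — Gamma by 6–5.
Lambda vs Gamma: Gamma wins 10–1.
Each book has at least one pairwise win (Delta beats Epsilon; Epsilon beats Lambda; Alpha beats Delta; Lambda beats Delta; Gamma beats Delta) — no Condorcet loser.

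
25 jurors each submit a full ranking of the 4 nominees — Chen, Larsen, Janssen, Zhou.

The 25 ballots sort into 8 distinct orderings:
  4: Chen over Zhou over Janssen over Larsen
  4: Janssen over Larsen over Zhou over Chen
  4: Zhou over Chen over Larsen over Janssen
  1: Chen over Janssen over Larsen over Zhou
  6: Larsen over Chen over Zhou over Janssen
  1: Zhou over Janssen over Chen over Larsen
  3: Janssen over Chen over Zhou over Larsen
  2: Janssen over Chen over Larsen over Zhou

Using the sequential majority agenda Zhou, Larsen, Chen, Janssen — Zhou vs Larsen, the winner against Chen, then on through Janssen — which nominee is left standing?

Chen

Round 1: Zhou vs Larsen — 12–13, Larsen advances.
Round 2: Larsen vs Chen — 10–15, Chen advances.
Round 3: Chen vs Janssen — 15–10, Chen advances.
The agenda winner is Chen.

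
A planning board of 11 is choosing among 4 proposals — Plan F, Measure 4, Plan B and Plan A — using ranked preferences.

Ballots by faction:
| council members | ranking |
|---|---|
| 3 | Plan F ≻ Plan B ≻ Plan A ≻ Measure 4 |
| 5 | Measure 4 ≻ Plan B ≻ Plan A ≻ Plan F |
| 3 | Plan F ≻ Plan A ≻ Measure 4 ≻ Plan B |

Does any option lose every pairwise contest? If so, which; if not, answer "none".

none

Head-to-head results (11 council members):
Plan F vs Measure 4: Plan F, 6–5.
Plan F vs Plan B: Plan F is ranked higher on 3+3 = 6 ballots, Plan B on 5. Plan F wins 6–5.
Plan F–Plan A: Plan F 6–5.
Measure 4 vs Plan B: 5+3 = 8 for Measure 4, 3 for Plan B — Measure 4 by 8–3.
Measure 4–Plan A: Plan A 6–5.
Plan B vs Plan A: 8 to 3, Plan B.
No option is winless: Plan F beats Measure 4; Measure 4 beats Plan B; Plan B beats Plan A; Plan A beats Measure 4. There is no Condorcet loser.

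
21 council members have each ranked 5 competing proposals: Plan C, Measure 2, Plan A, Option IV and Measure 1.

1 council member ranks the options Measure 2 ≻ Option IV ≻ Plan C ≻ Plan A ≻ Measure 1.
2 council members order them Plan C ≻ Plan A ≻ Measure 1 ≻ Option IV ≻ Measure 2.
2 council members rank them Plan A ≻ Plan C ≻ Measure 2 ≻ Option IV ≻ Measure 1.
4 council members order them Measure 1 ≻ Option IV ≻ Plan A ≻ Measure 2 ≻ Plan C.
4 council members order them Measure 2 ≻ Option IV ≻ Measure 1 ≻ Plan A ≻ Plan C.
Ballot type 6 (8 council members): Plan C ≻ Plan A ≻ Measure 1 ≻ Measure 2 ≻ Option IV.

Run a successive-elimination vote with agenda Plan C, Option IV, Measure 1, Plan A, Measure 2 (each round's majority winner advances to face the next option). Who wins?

Round 1: Plan C vs Option IV — 12–9, Plan C advances.
Round 2: Plan C vs Measure 1 — 13–8, Plan C advances.
Round 3: Plan C vs Plan A — 11–10, Plan C advances.
Round 4: Plan C vs Measure 2 — 12–9, Plan C advances.
Plan C survives the agenda.

Plan C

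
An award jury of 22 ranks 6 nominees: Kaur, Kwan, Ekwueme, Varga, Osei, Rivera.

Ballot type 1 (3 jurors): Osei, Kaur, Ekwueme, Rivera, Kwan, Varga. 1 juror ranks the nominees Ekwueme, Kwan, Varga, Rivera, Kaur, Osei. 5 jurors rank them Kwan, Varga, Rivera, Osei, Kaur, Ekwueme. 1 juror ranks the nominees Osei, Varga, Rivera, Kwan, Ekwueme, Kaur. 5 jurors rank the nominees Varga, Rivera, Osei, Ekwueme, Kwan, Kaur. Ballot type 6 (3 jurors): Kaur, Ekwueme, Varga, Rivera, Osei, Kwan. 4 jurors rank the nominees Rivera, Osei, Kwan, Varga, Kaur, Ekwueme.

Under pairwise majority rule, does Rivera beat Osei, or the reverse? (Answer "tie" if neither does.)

Rivera

Ballots ranking Rivera above Osei: 1 + 5 + 5 + 3 + 4 = 18.
Ballots ranking Osei above Rivera: 22 − 18 = 4.
Rivera wins the head-to-head 18–4.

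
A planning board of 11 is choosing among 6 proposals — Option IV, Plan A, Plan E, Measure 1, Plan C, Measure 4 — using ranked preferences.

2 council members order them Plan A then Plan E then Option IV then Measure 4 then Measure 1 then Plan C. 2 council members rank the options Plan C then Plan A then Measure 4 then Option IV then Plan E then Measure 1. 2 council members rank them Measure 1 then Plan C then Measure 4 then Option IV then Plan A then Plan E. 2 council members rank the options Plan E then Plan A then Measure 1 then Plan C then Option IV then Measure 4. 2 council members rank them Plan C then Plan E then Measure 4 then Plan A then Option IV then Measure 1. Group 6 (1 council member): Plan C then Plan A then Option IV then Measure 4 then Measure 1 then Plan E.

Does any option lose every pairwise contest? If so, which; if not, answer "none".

Pairwise majorities:
Option IV vs Plan A: Plan A, 9–2.
Option IV vs Plan E: Option IV is ranked higher on 2+2+1 = 5 ballots, Plan E on 6. Plan E wins 6–5.
Option IV vs Measure 1: 2+2+2+1 = 7 for Option IV, 4 for Measure 1 — Option IV by 7–4.
Option IV vs Plan C: 2 to 9, Plan C.
Option IV vs Measure 4: Measure 4 wins 6–5.
Plan A vs Plan E: 7 to 4, Plan A.
Plan A vs Measure 1: Plan A, 9–2.
Plan A vs Plan C: 4 to 7, Plan C.
Plan A vs Measure 4: 2+2+2+1 = 7 for Plan A, 4 for Measure 4 — Plan A by 7–4.
Plan E vs Measure 1: 2+2+2+2 = 8 for Plan E, 3 for Measure 1 — Plan E by 8–3.
Plan E vs Plan C: Plan E preferred on 2+2 = 4 ballots; Plan C wins 7–4.
Plan E vs Measure 4: Plan E preferred on 2+2+2 = 6 ballots; Plan E wins 6–5.
Measure 1 vs Plan C: Measure 1 wins 6–5.
Measure 1–Measure 4: Measure 4 7–4.
Plan C vs Measure 4: Plan C is ranked higher on 2+2+2+2+1 = 9 ballots, Measure 4 on 2. Plan C wins 9–2.
Every option wins at least one matchup (Option IV beats Measure 1; Plan A beats Option IV; Plan E beats Option IV; Measure 1 beats Plan C; Plan C beats Option IV; Measure 4 beats Option IV), so there is no Condorcet loser.

none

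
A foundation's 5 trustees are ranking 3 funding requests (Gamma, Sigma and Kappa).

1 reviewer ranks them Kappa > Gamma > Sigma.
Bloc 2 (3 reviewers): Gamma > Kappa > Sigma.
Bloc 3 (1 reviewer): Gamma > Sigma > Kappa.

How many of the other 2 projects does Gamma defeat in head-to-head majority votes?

Gamma against each rival (5 reviewers):
Gamma vs Sigma: 5 to 0, Gamma.
Gamma vs Kappa: Gamma preferred on 3+1 = 4 ballots; Gamma wins 4–1.
Gamma beats Sigma, Kappa — 2 pairwise wins.

2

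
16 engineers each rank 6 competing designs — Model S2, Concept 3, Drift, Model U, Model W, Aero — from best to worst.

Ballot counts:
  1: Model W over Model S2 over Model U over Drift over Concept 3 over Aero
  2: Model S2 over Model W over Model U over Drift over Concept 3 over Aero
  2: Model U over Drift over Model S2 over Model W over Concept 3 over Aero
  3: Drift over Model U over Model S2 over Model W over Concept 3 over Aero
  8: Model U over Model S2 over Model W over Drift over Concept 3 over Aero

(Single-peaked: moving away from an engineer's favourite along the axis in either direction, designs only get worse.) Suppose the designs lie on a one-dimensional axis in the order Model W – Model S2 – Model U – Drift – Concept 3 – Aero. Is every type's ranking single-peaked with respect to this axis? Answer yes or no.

yes

Axis positions: Model W=1, Model S2=2, Model U=3, Drift=4, Concept 3=5, Aero=6.
Type 1 (peak Model W at position 1): ranking walks positions 1-2-3-4-5-6, expanding outward from the peak — single-peaked.
Type 2 (peak Model S2 at position 2): ranking walks positions 2-1-3-4-5-6, expanding outward from the peak — single-peaked.
Type 3 (peak Model U at position 3): ranking walks positions 3-4-2-1-5-6, expanding outward from the peak — single-peaked.
Type 4 (peak Drift at position 4): ranking walks positions 4-3-2-1-5-6, expanding outward from the peak — single-peaked.
Type 5 (peak Model U at position 3): ranking walks positions 3-2-1-4-5-6, expanding outward from the peak — single-peaked.
Every ranking is single-peaked on this axis.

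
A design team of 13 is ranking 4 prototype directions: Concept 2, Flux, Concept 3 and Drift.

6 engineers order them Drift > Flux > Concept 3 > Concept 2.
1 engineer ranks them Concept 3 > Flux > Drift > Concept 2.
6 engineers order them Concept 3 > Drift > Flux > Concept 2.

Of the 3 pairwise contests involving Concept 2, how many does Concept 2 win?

0

Concept 2 against each rival (13 engineers):
Concept 2 vs Flux: 0 to 13, Flux.
Concept 2 vs Concept 3: 0 for Concept 2, 13 for Concept 3 — Concept 3 by 13–0.
Concept 2 vs Drift: 0 for Concept 2, 13 for Drift — Drift by 13–0.
Concept 2 beats no one; loses to Flux, Concept 3, Drift — 0 pairwise wins.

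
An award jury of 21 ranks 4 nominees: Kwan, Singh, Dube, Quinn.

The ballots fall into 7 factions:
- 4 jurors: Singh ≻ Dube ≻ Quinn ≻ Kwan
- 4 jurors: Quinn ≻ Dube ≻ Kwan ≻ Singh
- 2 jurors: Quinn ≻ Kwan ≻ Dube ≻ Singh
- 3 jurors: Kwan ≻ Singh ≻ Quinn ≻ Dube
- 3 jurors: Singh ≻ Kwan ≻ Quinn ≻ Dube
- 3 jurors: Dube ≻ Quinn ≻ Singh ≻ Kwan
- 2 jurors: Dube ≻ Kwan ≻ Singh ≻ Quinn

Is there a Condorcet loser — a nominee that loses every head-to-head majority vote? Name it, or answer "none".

Pairwise majorities:
Kwan vs Singh: Kwan wins 11–10.
Kwan–Dube: Dube 13–8.
Kwan vs Quinn: Kwan preferred on 3+3+2 = 8 ballots; Quinn wins 13–8.
Singh vs Dube: Singh is ranked higher on 4+3+3 = 10 ballots, Dube on 11. Dube wins 11–10.
Singh vs Quinn: Singh, 12–9.
Dube vs Quinn: Quinn, 12–9.
Every nominee wins at least one matchup (Kwan beats Singh; Singh beats Quinn; Dube beats Kwan; Quinn beats Kwan), so there is no Condorcet loser.

none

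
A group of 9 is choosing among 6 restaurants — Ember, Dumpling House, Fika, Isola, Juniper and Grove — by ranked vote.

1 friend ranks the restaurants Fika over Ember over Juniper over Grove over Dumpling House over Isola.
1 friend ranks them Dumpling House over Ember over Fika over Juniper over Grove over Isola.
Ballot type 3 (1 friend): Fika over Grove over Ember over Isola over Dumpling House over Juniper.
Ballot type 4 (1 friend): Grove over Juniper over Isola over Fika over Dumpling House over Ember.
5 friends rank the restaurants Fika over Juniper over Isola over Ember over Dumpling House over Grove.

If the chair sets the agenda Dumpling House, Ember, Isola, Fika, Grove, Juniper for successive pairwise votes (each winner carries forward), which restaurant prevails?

Round 1: Dumpling House vs Ember — 2–7, Ember advances.
Round 2: Ember vs Isola — 3–6, Isola advances.
Round 3: Isola vs Fika — 1–8, Fika advances.
Round 4: Fika vs Grove — 8–1, Fika advances.
Round 5: Fika vs Juniper — 8–1, Fika advances.
The agenda winner is Fika.

Fika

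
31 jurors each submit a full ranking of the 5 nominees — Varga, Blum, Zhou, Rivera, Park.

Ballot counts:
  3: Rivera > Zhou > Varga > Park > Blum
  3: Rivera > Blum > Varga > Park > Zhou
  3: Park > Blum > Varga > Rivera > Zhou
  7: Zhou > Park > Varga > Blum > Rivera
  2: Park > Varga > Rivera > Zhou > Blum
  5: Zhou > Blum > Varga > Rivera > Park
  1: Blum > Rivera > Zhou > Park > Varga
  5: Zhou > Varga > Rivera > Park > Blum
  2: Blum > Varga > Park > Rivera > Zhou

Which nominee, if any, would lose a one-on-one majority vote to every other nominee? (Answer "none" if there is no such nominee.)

none

Head-to-head results (31 jurors):
Varga vs Blum: Varga preferred on 3+7+2+5 = 17 ballots; Varga wins 17–14.
Varga–Zhou: Zhou 21–10.
Varga–Rivera: Varga 24–7.
Varga vs Park: Varga preferred on 3+3+5+5+2 = 18 ballots; Varga wins 18–13.
Blum vs Zhou: Blum preferred on 3+3+1+2 = 9 ballots; Zhou wins 22–9.
Blum–Rivera: Blum 18–13.
Blum vs Park: Blum preferred on 3+5+1+2 = 11 ballots; Park wins 20–11.
Zhou vs Rivera: Zhou is ranked higher on 7+5+5 = 17 ballots, Rivera on 14. Zhou wins 17–14.
Zhou vs Park: 3+7+5+1+5 = 21 for Zhou, 10 for Park — Zhou by 21–10.
Rivera–Park: Rivera 17–14.
Every nominee wins at least one matchup (Varga beats Blum; Blum beats Rivera; Zhou beats Varga; Rivera beats Park; Park beats Blum), so there is no Condorcet loser.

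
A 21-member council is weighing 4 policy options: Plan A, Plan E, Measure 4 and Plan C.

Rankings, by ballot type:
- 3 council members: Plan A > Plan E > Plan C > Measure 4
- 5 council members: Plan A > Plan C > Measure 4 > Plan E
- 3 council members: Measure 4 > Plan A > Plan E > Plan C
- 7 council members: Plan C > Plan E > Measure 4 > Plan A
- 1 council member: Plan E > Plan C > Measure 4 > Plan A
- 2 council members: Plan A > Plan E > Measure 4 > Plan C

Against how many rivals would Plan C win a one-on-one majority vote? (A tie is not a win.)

Plan C against each rival (21 council members):
Plan C vs Plan A: Plan A wins 13–8.
Plan C vs Plan E: 12 to 9, Plan C.
Plan C vs Measure 4: Plan C, 16–5.
Plan C beats Plan E, Measure 4; loses to Plan A — 2 pairwise wins.

2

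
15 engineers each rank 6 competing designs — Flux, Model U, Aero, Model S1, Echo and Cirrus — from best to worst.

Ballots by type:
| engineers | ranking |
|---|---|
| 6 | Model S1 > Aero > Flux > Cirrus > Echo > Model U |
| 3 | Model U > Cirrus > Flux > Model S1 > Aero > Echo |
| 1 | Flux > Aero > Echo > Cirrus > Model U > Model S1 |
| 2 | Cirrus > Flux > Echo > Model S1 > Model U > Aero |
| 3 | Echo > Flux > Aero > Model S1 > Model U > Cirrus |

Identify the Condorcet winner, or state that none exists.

Pairwise majorities:
Flux vs Model U: Flux, 12–3.
Flux–Aero: Flux 9–6.
Flux–Model S1: Flux 9–6.
Flux–Echo: Flux 12–3.
Flux–Cirrus: Flux 10–5.
Model U vs Aero: Aero wins 10–5.
Model U vs Model S1: Model S1, 11–4.
Model U vs Echo: Echo, 12–3.
Model U vs Cirrus: Cirrus wins 9–6.
Aero vs Model S1: Model S1, 11–4.
Aero vs Echo: Aero wins 10–5.
Aero–Cirrus: Aero 10–5.
Model S1 vs Echo: Model S1 wins 9–6.
Model S1 vs Cirrus: Model S1 wins 9–6.
Echo–Cirrus: Cirrus 11–4.
Flux wins every pairwise contest, so Flux is the Condorcet winner.

Flux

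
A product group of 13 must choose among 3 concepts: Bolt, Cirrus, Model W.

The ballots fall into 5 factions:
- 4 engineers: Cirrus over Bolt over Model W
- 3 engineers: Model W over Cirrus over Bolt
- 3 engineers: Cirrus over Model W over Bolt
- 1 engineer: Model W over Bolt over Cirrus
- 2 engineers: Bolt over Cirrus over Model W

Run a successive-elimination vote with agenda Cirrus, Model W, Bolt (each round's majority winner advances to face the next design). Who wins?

Round 1: Cirrus vs Model W — 9–4, Cirrus advances.
Round 2: Cirrus vs Bolt — 10–3, Cirrus advances.
Cirrus survives the agenda.

Cirrus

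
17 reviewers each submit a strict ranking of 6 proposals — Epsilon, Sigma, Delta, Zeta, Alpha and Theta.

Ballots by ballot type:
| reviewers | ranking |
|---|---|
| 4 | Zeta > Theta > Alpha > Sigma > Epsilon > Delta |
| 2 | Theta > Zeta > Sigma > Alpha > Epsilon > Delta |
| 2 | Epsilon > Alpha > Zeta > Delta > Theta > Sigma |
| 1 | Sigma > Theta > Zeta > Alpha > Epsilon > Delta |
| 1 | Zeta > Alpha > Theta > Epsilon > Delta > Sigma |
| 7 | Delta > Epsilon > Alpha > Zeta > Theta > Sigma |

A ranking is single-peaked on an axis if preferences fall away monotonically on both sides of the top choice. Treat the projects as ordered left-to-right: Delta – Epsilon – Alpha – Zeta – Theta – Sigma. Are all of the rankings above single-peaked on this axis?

yes

Axis positions: Delta=1, Epsilon=2, Alpha=3, Zeta=4, Theta=5, Sigma=6.
Ballot type 1 (peak Zeta at position 4): ranking walks positions 4-5-3-6-2-1, expanding outward from the peak — single-peaked.
Ballot type 2 (peak Theta at position 5): ranking walks positions 5-4-6-3-2-1, expanding outward from the peak — single-peaked.
Ballot type 3 (peak Epsilon at position 2): ranking walks positions 2-3-4-1-5-6, expanding outward from the peak — single-peaked.
Ballot type 4 (peak Sigma at position 6): ranking walks positions 6-5-4-3-2-1, expanding outward from the peak — single-peaked.
Ballot type 5 (peak Zeta at position 4): ranking walks positions 4-3-5-2-1-6, expanding outward from the peak — single-peaked.
Ballot type 6 (peak Delta at position 1): ranking walks positions 1-2-3-4-5-6, expanding outward from the peak — single-peaked.
Every ranking is single-peaked on this axis.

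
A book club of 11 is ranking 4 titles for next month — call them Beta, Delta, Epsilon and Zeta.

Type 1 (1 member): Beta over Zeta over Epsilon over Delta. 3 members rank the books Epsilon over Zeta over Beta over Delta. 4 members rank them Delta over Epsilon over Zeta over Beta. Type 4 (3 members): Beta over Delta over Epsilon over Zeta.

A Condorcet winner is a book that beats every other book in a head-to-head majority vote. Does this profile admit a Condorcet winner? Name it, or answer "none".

Head-to-head results (11 members):
Beta vs Delta: 7 to 4, Beta.
Beta vs Epsilon: Epsilon wins 7–4.
Beta vs Zeta: 4 to 7, Zeta.
Delta vs Epsilon: 4+3 = 7 for Delta, 4 for Epsilon — Delta by 7–4.
Delta vs Zeta: Delta wins 7–4.
Epsilon vs Zeta: 10 to 1, Epsilon.
No book is unbeaten: Beta loses to Epsilon; Delta loses to Beta; Epsilon loses to Delta; Zeta loses to Delta. In particular Beta → Delta → Epsilon → Beta is a majority cycle — no Condorcet winner exists.

none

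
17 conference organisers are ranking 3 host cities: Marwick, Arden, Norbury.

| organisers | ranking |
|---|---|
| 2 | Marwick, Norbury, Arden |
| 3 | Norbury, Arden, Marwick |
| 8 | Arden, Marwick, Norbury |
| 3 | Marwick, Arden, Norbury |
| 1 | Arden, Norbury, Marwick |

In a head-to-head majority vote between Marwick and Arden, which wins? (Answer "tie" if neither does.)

Ballots ranking Marwick above Arden: 2 + 3 = 5.
Ballots ranking Arden above Marwick: 17 − 5 = 12.
Arden wins the head-to-head 12–5.

Arden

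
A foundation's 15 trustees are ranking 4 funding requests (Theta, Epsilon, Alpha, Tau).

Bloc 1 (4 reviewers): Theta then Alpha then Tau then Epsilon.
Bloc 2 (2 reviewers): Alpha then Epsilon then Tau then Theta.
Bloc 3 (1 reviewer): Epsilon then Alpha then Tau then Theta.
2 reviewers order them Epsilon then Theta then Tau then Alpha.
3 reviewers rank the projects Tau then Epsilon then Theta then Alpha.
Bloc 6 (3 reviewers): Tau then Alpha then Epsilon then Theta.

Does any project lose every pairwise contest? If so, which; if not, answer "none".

none

Pairwise majorities:
Theta vs Epsilon: Theta preferred on 4 ballots; Epsilon wins 11–4.
Theta vs Alpha: Theta is ranked higher on 4+2+3 = 9 ballots, Alpha on 6. Theta wins 9–6.
Theta vs Tau: Theta is ranked higher on 4+2 = 6 ballots, Tau on 9. Tau wins 9–6.
Epsilon vs Alpha: Alpha wins 9–6.
Epsilon vs Tau: Tau wins 10–5.
Alpha vs Tau: Tau, 8–7.
Every project wins at least one matchup (Theta beats Alpha; Epsilon beats Theta; Alpha beats Epsilon; Tau beats Theta), so there is no Condorcet loser.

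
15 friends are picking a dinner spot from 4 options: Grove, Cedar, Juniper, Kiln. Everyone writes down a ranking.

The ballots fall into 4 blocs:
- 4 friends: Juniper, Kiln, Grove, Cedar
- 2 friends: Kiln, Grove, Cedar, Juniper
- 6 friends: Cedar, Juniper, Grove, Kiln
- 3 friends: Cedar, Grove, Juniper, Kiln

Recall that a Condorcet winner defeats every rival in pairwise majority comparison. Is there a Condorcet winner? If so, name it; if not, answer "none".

Cedar

Head-to-head results (15 friends):
Grove vs Cedar: 4+2 = 6 for Grove, 9 for Cedar — Cedar by 9–6.
Grove vs Juniper: 5 to 10, Juniper.
Grove vs Kiln: 6+3 = 9 for Grove, 6 for Kiln — Grove by 9–6.
Cedar vs Juniper: 11 to 4, Cedar.
Cedar vs Kiln: Cedar is ranked higher on 6+3 = 9 ballots, Kiln on 6. Cedar wins 9–6.
Juniper vs Kiln: 13 to 2, Juniper.
Cedar beats each of Grove, Juniper, Kiln — Cedar is the Condorcet winner.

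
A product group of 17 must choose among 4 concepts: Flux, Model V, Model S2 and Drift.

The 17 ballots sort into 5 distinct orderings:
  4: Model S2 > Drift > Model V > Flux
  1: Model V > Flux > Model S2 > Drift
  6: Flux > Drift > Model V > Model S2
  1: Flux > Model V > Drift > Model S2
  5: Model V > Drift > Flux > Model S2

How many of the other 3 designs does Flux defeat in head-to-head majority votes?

1

Flux against each rival (17 engineers):
Flux vs Model V: Model V, 10–7.
Flux vs Model S2: 1+6+1+5 = 13 for Flux, 4 for Model S2 — Flux by 13–4.
Flux vs Drift: 1+6+1 = 8 for Flux, 9 for Drift — Drift by 9–8.
Flux beats Model S2; loses to Model V, Drift — 1 pairwise win.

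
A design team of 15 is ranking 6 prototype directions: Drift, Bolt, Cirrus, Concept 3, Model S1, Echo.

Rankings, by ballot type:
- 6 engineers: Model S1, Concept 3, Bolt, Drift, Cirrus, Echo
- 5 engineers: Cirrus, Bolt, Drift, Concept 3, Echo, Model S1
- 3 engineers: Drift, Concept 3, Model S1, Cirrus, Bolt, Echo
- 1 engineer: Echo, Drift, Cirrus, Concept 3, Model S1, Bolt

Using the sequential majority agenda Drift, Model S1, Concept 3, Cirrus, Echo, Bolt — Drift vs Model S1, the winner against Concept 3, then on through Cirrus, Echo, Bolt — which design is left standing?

Bolt

Round 1: Drift vs Model S1 — 9–6, Drift advances.
Round 2: Drift vs Concept 3 — 9–6, Drift advances.
Round 3: Drift vs Cirrus — 10–5, Drift advances.
Round 4: Drift vs Echo — 14–1, Drift advances.
Round 5: Drift vs Bolt — 4–11, Bolt advances.
The agenda winner is Bolt.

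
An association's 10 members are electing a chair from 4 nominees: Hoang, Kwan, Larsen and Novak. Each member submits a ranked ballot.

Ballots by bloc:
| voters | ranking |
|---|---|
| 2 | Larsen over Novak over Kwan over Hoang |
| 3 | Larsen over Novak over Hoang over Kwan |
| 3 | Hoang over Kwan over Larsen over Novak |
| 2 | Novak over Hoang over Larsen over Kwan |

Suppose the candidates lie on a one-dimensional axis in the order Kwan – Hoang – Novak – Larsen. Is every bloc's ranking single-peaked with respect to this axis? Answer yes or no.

no

Axis positions: Kwan=1, Hoang=2, Novak=3, Larsen=4.
Bloc 1: ranking walks positions 4-3-1-2; Kwan is ranked above Hoang even though Hoang lies between Kwan and the peak Larsen on the axis — preferences dip and rise again. Not single-peaked.
Bloc 2 (peak Larsen at position 4): ranking walks positions 4-3-2-1, expanding outward from the peak — single-peaked.
Bloc 3: ranking walks positions 2-1-4-3; Larsen is ranked above Novak even though Novak lies between Larsen and the peak Hoang on the axis — preferences dip and rise again. Not single-peaked.
Bloc 4 (peak Novak at position 3): ranking walks positions 3-2-4-1, expanding outward from the peak — single-peaked.
Bloc 1 violates single-peakedness, so the profile is not single-peaked on this axis.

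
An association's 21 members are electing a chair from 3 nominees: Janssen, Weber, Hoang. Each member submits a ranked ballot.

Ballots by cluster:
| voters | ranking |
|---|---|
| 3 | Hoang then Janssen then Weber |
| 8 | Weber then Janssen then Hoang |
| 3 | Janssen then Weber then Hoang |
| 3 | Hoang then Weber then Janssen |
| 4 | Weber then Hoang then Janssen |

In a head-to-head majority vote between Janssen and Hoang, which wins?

Janssen

Ballots ranking Janssen above Hoang: 8 + 3 = 11.
Ballots ranking Hoang above Janssen: 21 − 11 = 10.
Janssen wins the head-to-head 11–10.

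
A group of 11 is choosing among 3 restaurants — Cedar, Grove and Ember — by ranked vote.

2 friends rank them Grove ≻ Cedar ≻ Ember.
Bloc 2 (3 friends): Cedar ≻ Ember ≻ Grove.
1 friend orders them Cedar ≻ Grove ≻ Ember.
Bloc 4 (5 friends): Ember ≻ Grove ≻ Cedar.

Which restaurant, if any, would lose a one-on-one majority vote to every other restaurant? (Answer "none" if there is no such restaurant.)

none

Pairwise majorities:
Cedar–Grove: Grove 7–4.
Cedar vs Ember: 6 to 5, Cedar.
Grove vs Ember: Ember, 8–3.
No restaurant is winless: Cedar beats Ember; Grove beats Cedar; Ember beats Grove. There is no Condorcet loser.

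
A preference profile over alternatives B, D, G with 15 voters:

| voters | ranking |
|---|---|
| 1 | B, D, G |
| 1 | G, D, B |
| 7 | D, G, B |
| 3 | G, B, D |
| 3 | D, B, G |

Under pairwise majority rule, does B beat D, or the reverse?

D

Ballots ranking B above D: 1 + 3 = 4.
Ballots ranking D above B: 15 − 4 = 11.
D wins the head-to-head 11–4.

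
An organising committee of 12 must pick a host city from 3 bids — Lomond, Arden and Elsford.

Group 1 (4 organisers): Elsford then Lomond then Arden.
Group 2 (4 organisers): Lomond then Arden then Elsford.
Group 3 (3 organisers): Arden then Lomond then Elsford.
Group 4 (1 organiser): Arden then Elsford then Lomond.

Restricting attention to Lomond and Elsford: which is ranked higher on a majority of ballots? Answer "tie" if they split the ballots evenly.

Ballots ranking Lomond above Elsford: 4 + 3 = 7.
Ballots ranking Elsford above Lomond: 12 − 7 = 5.
Lomond wins the head-to-head 7–5.

Lomond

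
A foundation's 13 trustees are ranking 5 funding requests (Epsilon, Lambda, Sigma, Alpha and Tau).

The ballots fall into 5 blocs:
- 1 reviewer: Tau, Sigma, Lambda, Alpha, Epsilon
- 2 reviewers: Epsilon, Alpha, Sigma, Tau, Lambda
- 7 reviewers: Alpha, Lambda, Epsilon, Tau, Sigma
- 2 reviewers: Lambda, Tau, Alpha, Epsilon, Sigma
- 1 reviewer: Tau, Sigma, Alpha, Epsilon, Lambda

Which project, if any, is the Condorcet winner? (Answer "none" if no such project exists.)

Alpha

Pairwise majorities:
Epsilon–Lambda: Lambda 10–3.
Epsilon vs Sigma: Epsilon wins 11–2.
Epsilon vs Alpha: Alpha, 11–2.
Epsilon vs Tau: Epsilon, 9–4.
Lambda vs Sigma: Lambda, 9–4.
Lambda vs Alpha: Alpha, 10–3.
Lambda–Tau: Lambda 9–4.
Sigma–Alpha: Alpha 11–2.
Sigma vs Tau: Tau, 11–2.
Alpha vs Tau: Alpha, 9–4.
Alpha defeats every rival head-to-head and is the Condorcet winner.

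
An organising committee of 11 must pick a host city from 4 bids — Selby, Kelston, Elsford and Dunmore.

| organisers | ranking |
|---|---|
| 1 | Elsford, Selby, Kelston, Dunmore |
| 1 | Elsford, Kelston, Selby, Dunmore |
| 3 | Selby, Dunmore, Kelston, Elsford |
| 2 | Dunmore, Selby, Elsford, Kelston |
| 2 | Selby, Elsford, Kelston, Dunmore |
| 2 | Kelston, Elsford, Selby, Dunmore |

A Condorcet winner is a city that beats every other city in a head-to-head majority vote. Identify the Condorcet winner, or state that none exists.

Selby

Pairwise majorities:
Selby vs Kelston: Selby preferred on 1+3+2+2 = 8 ballots; Selby wins 8–3.
Selby vs Elsford: Selby is ranked higher on 3+2+2 = 7 ballots, Elsford on 4. Selby wins 7–4.
Selby–Dunmore: Selby 9–2.
Kelston vs Elsford: 5 to 6, Elsford.
Kelston–Dunmore: Kelston 6–5.
Elsford–Dunmore: Elsford 6–5.
Only Selby has no losses; Selby is the Condorcet winner.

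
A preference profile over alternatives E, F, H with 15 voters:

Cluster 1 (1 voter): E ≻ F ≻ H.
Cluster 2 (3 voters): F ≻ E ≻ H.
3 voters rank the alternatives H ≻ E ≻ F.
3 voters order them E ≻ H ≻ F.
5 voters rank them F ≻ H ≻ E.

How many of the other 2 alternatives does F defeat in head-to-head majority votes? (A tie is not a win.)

F against each rival (15 voters):
F vs E: 8 to 7, F.
F vs H: F, 9–6.
F beats E, H — 2 pairwise wins.

2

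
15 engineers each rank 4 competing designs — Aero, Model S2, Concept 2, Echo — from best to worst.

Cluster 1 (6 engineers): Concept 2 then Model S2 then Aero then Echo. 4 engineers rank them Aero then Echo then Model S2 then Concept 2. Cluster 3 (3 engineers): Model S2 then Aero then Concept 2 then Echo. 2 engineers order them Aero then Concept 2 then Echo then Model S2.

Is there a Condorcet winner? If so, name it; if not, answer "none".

none

Pairwise majorities:
Aero vs Model S2: 6 to 9, Model S2.
Aero vs Concept 2: Aero is ranked higher on 4+3+2 = 9 ballots, Concept 2 on 6. Aero wins 9–6.
Aero vs Echo: 15 to 0, Aero.
Model S2 vs Concept 2: 4+3 = 7 for Model S2, 8 for Concept 2 — Concept 2 by 8–7.
Model S2 vs Echo: Model S2 preferred on 6+3 = 9 ballots; Model S2 wins 9–6.
Concept 2 vs Echo: 11 to 4, Concept 2.
Every design loses at least once (Aero loses to Model S2; Model S2 loses to Concept 2; Concept 2 loses to Aero; Echo loses to Aero). The majority relation contains the cycle Aero > Concept 2 > Model S2 > Aero, so there is no Condorcet winner.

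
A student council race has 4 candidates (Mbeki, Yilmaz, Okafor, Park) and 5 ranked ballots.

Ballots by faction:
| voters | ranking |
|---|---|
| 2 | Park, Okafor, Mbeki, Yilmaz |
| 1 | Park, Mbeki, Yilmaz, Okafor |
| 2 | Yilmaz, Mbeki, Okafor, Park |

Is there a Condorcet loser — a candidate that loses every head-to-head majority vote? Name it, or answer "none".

Okafor

Head-to-head results (5 voters):
Mbeki vs Yilmaz: Mbeki, 3–2.
Mbeki vs Okafor: Mbeki wins 3–2.
Mbeki vs Park: 2 to 3, Park.
Yilmaz vs Okafor: 3 to 2, Yilmaz.
Yilmaz–Park: Park 3–2.
Okafor vs Park: Okafor preferred on 2 ballots; Park wins 3–2.
Okafor loses to every other candidate — it is the Condorcet loser.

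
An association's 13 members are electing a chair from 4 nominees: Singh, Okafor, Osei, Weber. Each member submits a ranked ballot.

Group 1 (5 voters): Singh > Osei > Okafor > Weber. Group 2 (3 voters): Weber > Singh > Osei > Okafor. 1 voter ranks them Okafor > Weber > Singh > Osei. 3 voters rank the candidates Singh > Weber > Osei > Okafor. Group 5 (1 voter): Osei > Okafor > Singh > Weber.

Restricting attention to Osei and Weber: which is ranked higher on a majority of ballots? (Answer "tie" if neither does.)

Ballots ranking Osei above Weber: 5 + 1 = 6.
Ballots ranking Weber above Osei: 13 − 6 = 7.
Weber wins the head-to-head 7–6.

Weber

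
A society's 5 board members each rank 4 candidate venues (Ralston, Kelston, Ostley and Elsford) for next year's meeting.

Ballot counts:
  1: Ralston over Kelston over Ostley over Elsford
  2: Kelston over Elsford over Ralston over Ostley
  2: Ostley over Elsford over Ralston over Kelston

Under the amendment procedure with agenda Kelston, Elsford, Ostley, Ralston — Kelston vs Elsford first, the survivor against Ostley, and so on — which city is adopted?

Round 1: Kelston vs Elsford — 3–2, Kelston advances.
Round 2: Kelston vs Ostley — 3–2, Kelston advances.
Round 3: Kelston vs Ralston — 2–3, Ralston advances.
Ralston survives the agenda.

Ralston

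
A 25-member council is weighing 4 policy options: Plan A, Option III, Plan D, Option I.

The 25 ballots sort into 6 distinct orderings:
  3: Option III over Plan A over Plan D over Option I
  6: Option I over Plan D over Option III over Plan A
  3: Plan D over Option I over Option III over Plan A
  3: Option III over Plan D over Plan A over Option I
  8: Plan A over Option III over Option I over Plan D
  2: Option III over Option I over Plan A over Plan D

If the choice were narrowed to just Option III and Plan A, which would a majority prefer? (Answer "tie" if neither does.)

Ballots ranking Option III above Plan A: 3 + 6 + 3 + 3 + 2 = 17.
Ballots ranking Plan A above Option III: 25 − 17 = 8.
Option III wins the head-to-head 17–8.

Option III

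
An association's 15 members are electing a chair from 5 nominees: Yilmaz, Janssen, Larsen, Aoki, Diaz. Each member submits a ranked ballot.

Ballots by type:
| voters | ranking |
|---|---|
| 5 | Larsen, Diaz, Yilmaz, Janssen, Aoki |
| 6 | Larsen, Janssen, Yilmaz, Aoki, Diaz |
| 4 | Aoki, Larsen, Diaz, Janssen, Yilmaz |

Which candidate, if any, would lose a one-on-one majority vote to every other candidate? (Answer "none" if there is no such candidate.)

none

Pairwise majorities:
Yilmaz vs Janssen: Yilmaz preferred on 5 ballots; Janssen wins 10–5.
Yilmaz vs Larsen: Larsen wins 15–0.
Yilmaz vs Aoki: 11 to 4, Yilmaz.
Yilmaz vs Diaz: Diaz, 9–6.
Janssen vs Larsen: 0 to 15, Larsen.
Janssen vs Aoki: Janssen wins 11–4.
Janssen vs Diaz: Janssen is ranked higher on 6 ballots, Diaz on 9. Diaz wins 9–6.
Larsen vs Aoki: Larsen is ranked higher on 5+6 = 11 ballots, Aoki on 4. Larsen wins 11–4.
Larsen–Diaz: Larsen 15–0.
Aoki vs Diaz: Aoki, 10–5.
Each candidate has at least one pairwise win (Yilmaz beats Aoki; Janssen beats Yilmaz; Larsen beats Yilmaz; Aoki beats Diaz; Diaz beats Yilmaz) — no Condorcet loser.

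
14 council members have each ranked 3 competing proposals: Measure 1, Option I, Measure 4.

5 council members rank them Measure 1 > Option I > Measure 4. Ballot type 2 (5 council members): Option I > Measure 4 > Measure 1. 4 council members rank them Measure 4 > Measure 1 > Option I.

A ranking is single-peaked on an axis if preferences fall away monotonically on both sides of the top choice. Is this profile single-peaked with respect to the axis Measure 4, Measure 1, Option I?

Axis positions: Measure 4=1, Measure 1=2, Option I=3.
Ballot type 1 (peak Measure 1 at position 2): ranking walks positions 2-3-1, expanding outward from the peak — single-peaked.
Ballot type 2: ranking walks positions 3-1-2; Measure 4 is ranked above Measure 1 even though Measure 1 lies between Measure 4 and the peak Option I on the axis — preferences dip and rise again. Not single-peaked.
Ballot type 3 (peak Measure 4 at position 1): ranking walks positions 1-2-3, expanding outward from the peak — single-peaked.
Ballot type 2 violates single-peakedness, so the profile is not single-peaked on this axis.

no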